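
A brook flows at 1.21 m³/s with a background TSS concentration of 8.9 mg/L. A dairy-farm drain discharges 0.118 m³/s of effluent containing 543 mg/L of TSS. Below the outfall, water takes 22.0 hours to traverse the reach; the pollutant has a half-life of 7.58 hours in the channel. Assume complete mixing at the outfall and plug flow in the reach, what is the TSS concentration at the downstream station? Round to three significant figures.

7.54 mg/L

Flow-weighted average: C = (1.210·8.900 + 0.1180·543.0) / 1.328 = 74.84/1.328 = 56.36 mg/L.
Half-life 7.58 h → k = ln 2 / 7.58 = 0.09144 h⁻¹ = 2.195 d⁻¹.
After decay, C = 56.36 × e^(−kt) = 56.36 × 0.1338 = 7.538 mg/L.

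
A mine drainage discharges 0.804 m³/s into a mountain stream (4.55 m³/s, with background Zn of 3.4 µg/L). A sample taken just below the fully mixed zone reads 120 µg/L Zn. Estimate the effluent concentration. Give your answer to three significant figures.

Mass balance: 4.550·3.400 + 0.8040·Cₑ = 5.354·120.0
→ Cₑ = (5.354·120.0 − 4.550·3.400) / 0.8040 = 779.9 µg/L.

780 µg/L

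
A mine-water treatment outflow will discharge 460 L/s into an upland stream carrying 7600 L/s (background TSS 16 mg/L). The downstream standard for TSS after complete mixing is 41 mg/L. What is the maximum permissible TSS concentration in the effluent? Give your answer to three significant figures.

454 mg/L

At the limit, (Qr·Cr + Qe·Cₑ)/(Qr + Qe) = 41:
Cₑ = (8060·41 − 7600·16.00) / 460.0 = 454.0 mg/L.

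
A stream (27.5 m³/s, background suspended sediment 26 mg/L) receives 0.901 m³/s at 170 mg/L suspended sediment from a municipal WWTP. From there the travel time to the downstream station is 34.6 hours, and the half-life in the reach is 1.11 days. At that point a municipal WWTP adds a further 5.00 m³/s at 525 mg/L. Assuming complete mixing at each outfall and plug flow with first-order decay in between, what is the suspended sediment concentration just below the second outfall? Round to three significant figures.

89.2 mg/L

After mixing, C = (27.50·26.00 + 0.9010·170.0) / 28.40 = 868.2/28.40 = 30.57 mg/L; combined flow 28.40 m³/s.
Half-life 1.11 d → k = ln 2 / 1.11 = 0.6245 d⁻¹.
First-order decay: C = 30.57·exp(−k·t) = 30.57·0.4065 = 12.42 mg/L.
Second outfall: C = (28.40·12.42 + 5.000·525.0)/33.40 = 89.16 mg/L.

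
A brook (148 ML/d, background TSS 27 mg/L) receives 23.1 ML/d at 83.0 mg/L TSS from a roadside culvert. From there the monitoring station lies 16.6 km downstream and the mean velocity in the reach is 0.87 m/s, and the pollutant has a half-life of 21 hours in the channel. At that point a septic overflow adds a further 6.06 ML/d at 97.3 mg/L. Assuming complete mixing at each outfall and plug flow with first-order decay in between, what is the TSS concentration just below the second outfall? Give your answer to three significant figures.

31.3 mg/L

After mixing, C = (148.0·27.00 + 23.10·83.00) / 171.1 = 5913/171.1 = 34.56 mg/L; combined flow 171.1 ML/d.
Travel time t = 16.6·1000 / 0.87 = 19080 s = 5.300 h.
Half-life 21 h → k = ln 2 / 21 = 0.03301 h⁻¹ = 0.7922 d⁻¹.
After decay, C = 34.56 × e^(−kt) = 34.56 × 0.8395 = 29.01 mg/L.
At the second outfall, C = (171.1·29.01 + 6.060·97.30) / (171.1 + 6.060) = 31.35 mg/L.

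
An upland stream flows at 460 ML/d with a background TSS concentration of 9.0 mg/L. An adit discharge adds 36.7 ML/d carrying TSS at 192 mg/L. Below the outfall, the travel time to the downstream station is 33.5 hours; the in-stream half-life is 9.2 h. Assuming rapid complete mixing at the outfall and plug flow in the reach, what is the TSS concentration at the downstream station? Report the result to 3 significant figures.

1.80 mg/L

Mixed concentration C = ΣQC/ΣQ = (460.0·9.000 + 36.70·192.0) / 496.7 = 11190/496.7 = 22.52 mg/L.
Half-life 9.2 h → k = ln 2 / 9.2 = 0.07534 h⁻¹ = 1.808 d⁻¹.
Applying C = C₀e^(−kt): 22.52 × 0.08014 = 1.805 mg/L.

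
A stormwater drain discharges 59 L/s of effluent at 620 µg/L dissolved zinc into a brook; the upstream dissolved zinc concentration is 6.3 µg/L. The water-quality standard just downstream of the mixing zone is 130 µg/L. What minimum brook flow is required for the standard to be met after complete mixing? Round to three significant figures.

234 L/s

Set C_mix = 130: (Q·6.300 + 59.00·620.0) / (Q + 59.00) = 130
→ Q = 59.00·(620.0 − 130)/(130 − 6.300) = 233.7 L/s.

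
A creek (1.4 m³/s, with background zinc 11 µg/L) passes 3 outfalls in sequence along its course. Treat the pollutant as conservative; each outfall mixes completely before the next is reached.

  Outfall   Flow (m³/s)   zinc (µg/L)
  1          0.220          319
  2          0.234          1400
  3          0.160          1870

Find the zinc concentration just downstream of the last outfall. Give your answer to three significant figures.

Outfall 1: combined Q = 1.620 m³/s; C = (1.400·11.00 + 0.2200·319.0)/1.620 = 52.83 µg/L.
Outfall 2: combined Q = 1.854 m³/s; C = (1.620·52.83 + 0.2340·1400)/1.854 = 222.9 µg/L.
Outfall 3: combined Q = 2.014 m³/s; C = (1.854·222.9 + 0.1600·1870)/2.014 = 353.7 µg/L.

354 µg/L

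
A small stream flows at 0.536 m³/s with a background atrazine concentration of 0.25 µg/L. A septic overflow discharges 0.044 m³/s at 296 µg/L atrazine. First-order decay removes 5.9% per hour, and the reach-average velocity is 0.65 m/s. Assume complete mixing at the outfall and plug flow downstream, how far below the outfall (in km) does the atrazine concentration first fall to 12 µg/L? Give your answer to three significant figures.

After mixing, C = (0.5360·0.2500 + 0.04400·296.0) / 0.5800 = 13.16/0.5800 = 22.69 µg/L.
5.9%/h lost → k = −ln(1 − 0.059) = 0.06081 h⁻¹.
Set 22.69·exp(−k·t) = 12 → t = ln(22.69/12)/k = 37700 s = 10.47 h.
Distance = v·t = 0.65·37700 = 24510 m = 24.51 km.

24.5 km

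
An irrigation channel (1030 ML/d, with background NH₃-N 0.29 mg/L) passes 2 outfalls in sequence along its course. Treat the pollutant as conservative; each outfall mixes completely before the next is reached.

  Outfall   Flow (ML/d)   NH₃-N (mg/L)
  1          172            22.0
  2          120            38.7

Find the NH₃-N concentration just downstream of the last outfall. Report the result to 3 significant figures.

6.60 mg/L

After outfall 1: Q = 1030 + 172.0 = 1202 ML/d; C = (1030·0.2900 + 172.0·22.00)/1202 = 3.397 mg/L.
After outfall 2: Q = 1202 + 120.0 = 1322 ML/d; C = (1202·3.397 + 120.0·38.70)/1322 = 6.601 mg/L.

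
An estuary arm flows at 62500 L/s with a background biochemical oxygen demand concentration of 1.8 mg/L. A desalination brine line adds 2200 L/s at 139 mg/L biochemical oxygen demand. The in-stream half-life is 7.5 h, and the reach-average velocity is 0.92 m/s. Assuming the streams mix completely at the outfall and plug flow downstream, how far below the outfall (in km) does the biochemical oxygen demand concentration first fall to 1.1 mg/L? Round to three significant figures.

63.5 km

Conservation of mass: C = (62500·1.800 + 2200·139.0) / 64700 = 418300/64700 = 6.465 mg/L.
Half-life 7.5 h → k = ln 2 / 7.5 = 0.09242 h⁻¹ = 2.218 d⁻¹.
Set 6.465·exp(−k·t) = 1.1 → t = ln(6.465/1.1)/k = 68990 s = 19.16 h.
Distance = v·t = 0.92·68990 = 63470 m = 63.47 km.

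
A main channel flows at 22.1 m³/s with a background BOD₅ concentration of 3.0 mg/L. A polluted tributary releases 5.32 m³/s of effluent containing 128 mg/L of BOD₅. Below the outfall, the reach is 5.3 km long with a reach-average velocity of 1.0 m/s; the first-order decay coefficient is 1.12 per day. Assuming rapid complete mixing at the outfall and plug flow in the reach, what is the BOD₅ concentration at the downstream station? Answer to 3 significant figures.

Conservation of mass: C = (22.10·3.000 + 5.320·128.0) / 27.42 = 747.3/27.42 = 27.25 mg/L.
Travel time t = 5.3·1000 / 1.0 = 5300 s = 1.472 h.
After decay, C = 27.25 × e^(−kt) = 27.25 × 0.9336 = 25.44 mg/L.

25.4 mg/L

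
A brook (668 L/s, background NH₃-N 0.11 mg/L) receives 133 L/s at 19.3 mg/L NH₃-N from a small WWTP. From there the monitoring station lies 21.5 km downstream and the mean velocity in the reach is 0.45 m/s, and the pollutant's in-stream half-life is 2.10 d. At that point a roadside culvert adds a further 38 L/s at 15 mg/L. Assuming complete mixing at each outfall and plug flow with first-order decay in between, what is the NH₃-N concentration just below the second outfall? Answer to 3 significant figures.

3.30 mg/L

Mass balance: C = (668.0·0.1100 + 133.0·19.30) / 801.0 = 2640/801.0 = 3.296 mg/L; combined flow 801.0 L/s.
Travel time t = 21.5·1000 / 0.45 = 47780 s = 13.27 h.
Half-life 2.10 d → k = ln 2 / 2.10 = 0.3301 d⁻¹.
First-order decay: C = 3.296·exp(−k·t) = 3.296·0.8332 = 2.746 mg/L.
Second outfall: C = (801.0·2.746 + 38.00·15.00)/839.0 = 3.301 mg/L.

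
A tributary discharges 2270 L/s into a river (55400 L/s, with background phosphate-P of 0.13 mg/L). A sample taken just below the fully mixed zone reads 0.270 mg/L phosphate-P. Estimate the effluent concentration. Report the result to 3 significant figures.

3.69 mg/L

Mass balance: 55400·0.1300 + 2270·Cₑ = 57670·0.2700
→ Cₑ = (57670·0.2700 − 55400·0.1300) / 2270 = 3.687 mg/L.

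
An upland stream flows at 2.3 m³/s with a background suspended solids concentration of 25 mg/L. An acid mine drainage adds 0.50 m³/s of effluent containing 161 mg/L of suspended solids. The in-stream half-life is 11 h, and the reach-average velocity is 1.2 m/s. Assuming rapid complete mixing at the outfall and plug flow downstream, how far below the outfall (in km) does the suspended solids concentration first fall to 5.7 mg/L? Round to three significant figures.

148 km

Mass balance: C = (2.300·25.00 + 0.5000·161.0) / 2.800 = 138.0/2.800 = 49.29 mg/L.
Half-life 11 h → k = ln 2 / 11 = 0.06301 h⁻¹ = 1.512 d⁻¹.
Set 49.29·exp(−k·t) = 5.7 → t = ln(49.29/5.7)/k = 123200 s = 34.23 h.
Distance = v·t = 1.2·123200 = 147900 m = 147.9 km.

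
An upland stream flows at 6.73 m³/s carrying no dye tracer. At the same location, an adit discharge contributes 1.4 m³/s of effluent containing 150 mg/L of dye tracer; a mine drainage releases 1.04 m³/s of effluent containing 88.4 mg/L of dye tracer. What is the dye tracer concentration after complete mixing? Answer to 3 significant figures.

Conservation of mass: C = (6.730·0 + 1.400·150.0 + 1.040·88.40) / 9.170 = 301.9/9.170 = 32.93 mg/L.

32.9 mg/L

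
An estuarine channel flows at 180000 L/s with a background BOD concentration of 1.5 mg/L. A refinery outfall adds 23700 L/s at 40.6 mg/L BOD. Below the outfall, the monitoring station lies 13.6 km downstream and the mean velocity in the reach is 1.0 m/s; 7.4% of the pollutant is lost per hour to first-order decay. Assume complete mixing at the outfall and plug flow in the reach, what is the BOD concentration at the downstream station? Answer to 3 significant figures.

4.52 mg/L

Flow-weighted average: C = (180000·1.500 + 23700·40.60) / 203700 = 1232000/203700 = 6.049 mg/L.
Travel time t = 13.6·1000 / 1.0 = 13600 s = 3.778 h.
7.4%/h lost → k = −ln(1 − 0.074) = 0.07688 h⁻¹.
First-order decay: C = 6.049·exp(−k·t) = 6.049·0.7479 = 4.524 mg/L.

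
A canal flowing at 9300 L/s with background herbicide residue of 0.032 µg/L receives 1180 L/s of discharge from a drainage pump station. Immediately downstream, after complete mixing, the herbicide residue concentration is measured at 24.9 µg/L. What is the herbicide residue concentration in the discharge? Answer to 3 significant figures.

Mass balance: 9300·0.03200 + 1180·Cₑ = 10480·24.90
→ Cₑ = (10480·24.90 − 9300·0.03200) / 1180 = 220.9 µg/L.

221 µg/L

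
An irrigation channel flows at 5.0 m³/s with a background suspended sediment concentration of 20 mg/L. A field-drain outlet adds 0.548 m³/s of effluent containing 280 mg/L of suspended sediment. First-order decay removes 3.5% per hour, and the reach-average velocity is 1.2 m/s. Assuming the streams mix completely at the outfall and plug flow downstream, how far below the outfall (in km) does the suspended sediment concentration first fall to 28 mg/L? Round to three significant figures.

Mass balance: C = (5.000·20.00 + 0.5480·280.0) / 5.548 = 253.4/5.548 = 45.68 mg/L.
3.5%/h lost → k = −ln(1 − 0.035) = 0.03563 h⁻¹.
Set 45.68·exp(−k·t) = 28 → t = ln(45.68/28)/k = 49460 s = 13.74 h.
Distance = v·t = 1.2·49460 = 59350 m = 59.35 km.

59.4 km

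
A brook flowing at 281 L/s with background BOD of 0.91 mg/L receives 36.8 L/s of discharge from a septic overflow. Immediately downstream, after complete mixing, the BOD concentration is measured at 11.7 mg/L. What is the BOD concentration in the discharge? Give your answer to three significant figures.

Mass balance: 281.0·0.9100 + 36.80·Cₑ = 317.8·11.70
→ Cₑ = (317.8·11.70 − 281.0·0.9100) / 36.80 = 94.09 mg/L.

94.1 mg/L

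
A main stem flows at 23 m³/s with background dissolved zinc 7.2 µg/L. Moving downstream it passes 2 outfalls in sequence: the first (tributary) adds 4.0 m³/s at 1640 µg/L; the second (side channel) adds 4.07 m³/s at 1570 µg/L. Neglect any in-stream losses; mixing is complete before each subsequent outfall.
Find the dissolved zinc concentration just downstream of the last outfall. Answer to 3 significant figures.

422 µg/L

After outfall 1: Q = 23.00 + 4.000 = 27.00 m³/s; C = (23.00·7.200 + 4.000·1640)/27.00 = 249.1 µg/L.
After outfall 2: Q = 27.00 + 4.070 = 31.07 m³/s; C = (27.00·249.1 + 4.070·1570)/31.07 = 422.1 µg/L.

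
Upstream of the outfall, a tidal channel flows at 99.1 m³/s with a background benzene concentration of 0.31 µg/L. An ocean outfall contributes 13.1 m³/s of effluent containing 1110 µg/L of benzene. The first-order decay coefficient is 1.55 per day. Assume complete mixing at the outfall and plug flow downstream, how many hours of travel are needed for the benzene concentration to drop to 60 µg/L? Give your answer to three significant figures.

Mixed concentration C = ΣQC/ΣQ = (99.10·0.3100 + 13.10·1110) / 112.2 = 14570/112.2 = 129.9 µg/L.
129.9·exp(−k·t) = 60 → t = ln(129.9/60)/k = 43040 s = 11.96 h.

12.0 h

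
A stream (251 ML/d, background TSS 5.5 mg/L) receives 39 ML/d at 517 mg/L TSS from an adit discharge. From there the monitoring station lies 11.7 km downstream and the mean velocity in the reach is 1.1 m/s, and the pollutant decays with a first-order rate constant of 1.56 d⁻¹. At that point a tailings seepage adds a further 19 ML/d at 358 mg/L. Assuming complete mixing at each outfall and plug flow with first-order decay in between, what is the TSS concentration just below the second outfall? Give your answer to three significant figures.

Mass balance: C = (251.0·5.500 + 39.00·517.0) / 290.0 = 21540/290.0 = 74.29 mg/L; combined flow 290.0 ML/d.
Travel time t = 11.7·1000 / 1.1 = 10640 s = 2.955 h.
After decay, C = 74.29 × e^(−kt) = 74.29 × 0.8253 = 61.31 mg/L.
At the second outfall, C = (290.0·61.31 + 19.00·358.0) / (290.0 + 19.00) = 79.55 mg/L.

79.6 mg/L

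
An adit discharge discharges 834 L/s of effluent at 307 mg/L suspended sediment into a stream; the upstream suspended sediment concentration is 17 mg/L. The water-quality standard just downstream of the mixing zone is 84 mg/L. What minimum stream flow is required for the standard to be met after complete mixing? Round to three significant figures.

Set C_mix = 84: (Q·17.00 + 834.0·307.0) / (Q + 834.0) = 84
→ Q = 834.0·(307.0 − 84)/(84 − 17.00) = 2776 L/s.

2780 L/s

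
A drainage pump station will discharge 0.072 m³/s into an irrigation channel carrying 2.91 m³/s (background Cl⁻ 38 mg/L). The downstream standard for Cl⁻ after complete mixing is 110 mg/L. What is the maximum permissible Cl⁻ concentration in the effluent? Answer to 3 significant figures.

3020 mg/L

At the limit, (Qr·Cr + Qe·Cₑ)/(Qr + Qe) = 110:
Cₑ = (2.982·110 − 2.910·38.00) / 0.07200 = 3020 mg/L.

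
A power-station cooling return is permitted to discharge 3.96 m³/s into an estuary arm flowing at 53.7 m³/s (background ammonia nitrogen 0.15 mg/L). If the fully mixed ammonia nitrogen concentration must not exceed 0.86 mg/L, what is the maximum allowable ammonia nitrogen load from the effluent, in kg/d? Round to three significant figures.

3590 kg/d

Mass balance at the limit: 53.70·0.1500 + 3.960·Cₑ = 57.66·0.86 → Cₑ = 10.49 mg/L.
Load = 3.960 m³/s × 10.49 g/m³ × 86 400 s/d = 3588 kg/d.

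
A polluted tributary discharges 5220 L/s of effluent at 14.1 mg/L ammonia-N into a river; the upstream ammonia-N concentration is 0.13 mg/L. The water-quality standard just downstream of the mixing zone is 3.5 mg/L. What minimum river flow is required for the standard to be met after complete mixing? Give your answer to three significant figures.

16400 L/s

Set C_mix = 3.5: (Q·0.1300 + 5220·14.10) / (Q + 5220) = 3.5
→ Q = 5220·(14.10 − 3.5)/(3.5 − 0.1300) = 16420 L/s.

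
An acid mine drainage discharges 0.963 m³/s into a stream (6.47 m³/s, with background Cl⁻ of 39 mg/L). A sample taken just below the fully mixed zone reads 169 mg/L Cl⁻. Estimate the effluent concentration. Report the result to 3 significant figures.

1040 mg/L

Mass balance: 6.470·39.00 + 0.9630·Cₑ = 7.433·169.0
→ Cₑ = (7.433·169.0 − 6.470·39.00) / 0.9630 = 1042 mg/L.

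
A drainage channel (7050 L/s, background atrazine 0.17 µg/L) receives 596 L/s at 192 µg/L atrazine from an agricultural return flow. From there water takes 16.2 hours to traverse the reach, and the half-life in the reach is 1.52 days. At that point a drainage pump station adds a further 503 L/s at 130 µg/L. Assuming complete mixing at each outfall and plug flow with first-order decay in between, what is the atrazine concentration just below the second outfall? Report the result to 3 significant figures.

18.5 µg/L

Flow-weighted average: C = (7050·0.1700 + 596.0·192.0) / 7646 = 115600/7646 = 15.12 µg/L; combined flow 7646 L/s.
Half-life 1.52 d → k = ln 2 / 1.52 = 0.4560 d⁻¹.
Applying C = C₀e^(−kt): 15.12 × 0.7351 = 11.12 µg/L.
Second outfall: C = (7646·11.12 + 503.0·130.0)/8149 = 18.45 µg/L.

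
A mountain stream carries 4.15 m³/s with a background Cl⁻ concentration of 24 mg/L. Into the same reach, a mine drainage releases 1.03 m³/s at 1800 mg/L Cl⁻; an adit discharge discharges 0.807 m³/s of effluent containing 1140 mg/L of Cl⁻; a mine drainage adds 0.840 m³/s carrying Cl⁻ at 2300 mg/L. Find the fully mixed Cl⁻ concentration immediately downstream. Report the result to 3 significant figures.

704 mg/L

After mixing, C = (4.150·24.00 + 1.030·1800 + 0.8070·1140 + 0.8400·2300) / 6.827 = 4806/6.827 = 703.9 mg/L.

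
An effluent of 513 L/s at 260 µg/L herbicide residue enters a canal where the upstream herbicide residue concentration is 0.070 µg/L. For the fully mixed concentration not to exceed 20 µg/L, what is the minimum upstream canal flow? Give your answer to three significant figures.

Set C_mix = 20: (Q·0.07000 + 513.0·260.0) / (Q + 513.0) = 20
→ Q = 513.0·(260.0 − 20)/(20 − 0.07000) = 6178 L/s.

6180 L/s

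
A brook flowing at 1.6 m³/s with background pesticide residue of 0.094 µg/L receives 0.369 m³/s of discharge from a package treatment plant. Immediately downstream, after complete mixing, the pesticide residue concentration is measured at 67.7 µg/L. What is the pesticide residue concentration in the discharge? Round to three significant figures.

Mass balance: 1.600·0.09400 + 0.3690·Cₑ = 1.969·67.70
→ Cₑ = (1.969·67.70 − 1.600·0.09400) / 0.3690 = 360.8 µg/L.

361 µg/L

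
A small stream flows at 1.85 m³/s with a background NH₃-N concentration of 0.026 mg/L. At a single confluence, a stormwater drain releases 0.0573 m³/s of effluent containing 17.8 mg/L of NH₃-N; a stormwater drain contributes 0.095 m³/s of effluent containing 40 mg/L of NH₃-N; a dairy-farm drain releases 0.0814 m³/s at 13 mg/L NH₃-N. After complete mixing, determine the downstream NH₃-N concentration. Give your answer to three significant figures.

Mass balance: C = (1.850·0.02600 + 0.05730·17.80 + 0.09500·40.00 + 0.08140·13.00) / 2.084 = 5.926/2.084 = 2.844 mg/L.

2.84 mg/L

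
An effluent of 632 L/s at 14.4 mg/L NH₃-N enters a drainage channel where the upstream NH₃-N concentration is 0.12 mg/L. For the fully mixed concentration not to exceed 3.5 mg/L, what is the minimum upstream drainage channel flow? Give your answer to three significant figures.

2040 L/s

Set C_mix = 3.5: (Q·0.1200 + 632.0·14.40) / (Q + 632.0) = 3.5
→ Q = 632.0·(14.40 − 3.5)/(3.5 − 0.1200) = 2038 L/s.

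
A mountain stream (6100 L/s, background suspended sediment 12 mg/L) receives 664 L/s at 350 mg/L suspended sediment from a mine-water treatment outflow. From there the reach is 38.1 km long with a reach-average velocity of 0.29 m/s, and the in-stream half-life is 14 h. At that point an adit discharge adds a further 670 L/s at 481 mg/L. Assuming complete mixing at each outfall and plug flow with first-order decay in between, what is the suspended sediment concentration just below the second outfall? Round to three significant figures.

Mass balance: C = (6100·12.00 + 664.0·350.0) / 6764 = 305600/6764 = 45.18 mg/L; combined flow 6764 L/s.
Travel time t = 38.1·1000 / 0.29 = 131400 s = 36.49 h.
Half-life 14 h → k = ln 2 / 14 = 0.04951 h⁻¹ = 1.188 d⁻¹.
Decay over the reach: 45.18·exp(−kt) = 45.18·0.1642 = 7.417 mg/L.
Second outfall: C = (6764·7.417 + 670.0·481.0)/7434 = 50.10 mg/L.

50.1 mg/L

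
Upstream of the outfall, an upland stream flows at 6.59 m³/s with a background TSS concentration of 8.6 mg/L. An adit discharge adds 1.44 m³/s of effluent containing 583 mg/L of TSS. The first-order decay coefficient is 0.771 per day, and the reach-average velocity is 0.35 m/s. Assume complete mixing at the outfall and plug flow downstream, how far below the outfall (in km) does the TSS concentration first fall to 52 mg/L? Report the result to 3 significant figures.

Conservation of mass: C = (6.590·8.600 + 1.440·583.0) / 8.030 = 896.2/8.030 = 111.6 mg/L.
Set 111.6·exp(−k·t) = 52 → t = ln(111.6/52)/k = 85590 s = 23.77 h.
Distance = v·t = 0.35·85590 = 29950 m = 29.95 km.

30.0 km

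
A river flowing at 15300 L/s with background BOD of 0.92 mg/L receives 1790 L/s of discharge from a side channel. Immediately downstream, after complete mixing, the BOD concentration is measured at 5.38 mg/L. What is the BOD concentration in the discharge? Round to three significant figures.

Mass balance: 15300·0.9200 + 1790·Cₑ = 17090·5.380
→ Cₑ = (17090·5.380 − 15300·0.9200) / 1790 = 43.50 mg/L.

43.5 mg/L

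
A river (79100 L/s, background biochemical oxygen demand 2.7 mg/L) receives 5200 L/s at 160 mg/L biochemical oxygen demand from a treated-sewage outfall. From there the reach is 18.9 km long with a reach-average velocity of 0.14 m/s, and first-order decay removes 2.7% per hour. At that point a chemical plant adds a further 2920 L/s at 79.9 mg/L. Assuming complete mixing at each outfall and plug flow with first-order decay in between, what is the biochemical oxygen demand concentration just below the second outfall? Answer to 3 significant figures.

6.97 mg/L

Mixed concentration C = ΣQC/ΣQ = (79100·2.700 + 5200·160.0) / 84300 = 1046000/84300 = 12.40 mg/L; combined flow 84300 L/s.
Travel time t = 18.9·1000 / 0.14 = 135000 s = 37.50 h.
2.7%/h lost → k = −ln(1 − 0.027) = 0.02737 h⁻¹.
Decay over the reach: 12.40·exp(−kt) = 12.40·0.3583 = 4.444 mg/L.
Second outfall: C = (84300·4.444 + 2920·79.90)/87220 = 6.970 mg/L.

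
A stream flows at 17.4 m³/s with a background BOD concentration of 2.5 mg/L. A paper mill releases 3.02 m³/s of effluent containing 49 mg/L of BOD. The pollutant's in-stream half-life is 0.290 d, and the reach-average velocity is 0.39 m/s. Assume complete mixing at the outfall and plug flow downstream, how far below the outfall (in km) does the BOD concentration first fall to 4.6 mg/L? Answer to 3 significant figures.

10.0 km

Conservation of mass: C = (17.40·2.500 + 3.020·49.00) / 20.42 = 191.5/20.42 = 9.377 mg/L.
Half-life 0.290 d → k = ln 2 / 0.290 = 2.390 d⁻¹.
Set 9.377·exp(−k·t) = 4.6 → t = ln(9.377/4.6)/k = 25750 s = 7.151 h.
Distance = v·t = 0.39·25750 = 10040 m = 10.04 km.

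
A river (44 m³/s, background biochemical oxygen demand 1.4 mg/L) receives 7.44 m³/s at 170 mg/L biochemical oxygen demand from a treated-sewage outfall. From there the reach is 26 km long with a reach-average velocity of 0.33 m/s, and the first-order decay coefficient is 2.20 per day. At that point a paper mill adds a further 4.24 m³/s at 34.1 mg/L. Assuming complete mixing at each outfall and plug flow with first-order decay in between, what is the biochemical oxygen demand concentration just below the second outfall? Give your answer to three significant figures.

Conservation of mass: C = (44.00·1.400 + 7.440·170.0) / 51.44 = 1326/51.44 = 25.79 mg/L; combined flow 51.44 m³/s.
Travel time t = 26·1000 / 0.33 = 78790 s = 21.89 h.
Decay over the reach: 25.79·exp(−kt) = 25.79·0.1345 = 3.468 mg/L.
Second outfall: C = (51.44·3.468 + 4.240·34.10)/55.68 = 5.801 mg/L.

5.80 mg/L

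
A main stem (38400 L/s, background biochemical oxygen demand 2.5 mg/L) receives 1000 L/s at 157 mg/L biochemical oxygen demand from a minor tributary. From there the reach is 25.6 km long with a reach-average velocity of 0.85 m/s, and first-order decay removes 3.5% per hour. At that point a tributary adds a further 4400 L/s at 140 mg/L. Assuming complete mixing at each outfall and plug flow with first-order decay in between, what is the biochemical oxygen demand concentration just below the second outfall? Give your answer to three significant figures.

18.4 mg/L

Conservation of mass: C = (38400·2.500 + 1000·157.0) / 39400 = 253000/39400 = 6.421 mg/L; combined flow 39400 L/s.
Travel time t = 25.6·1000 / 0.85 = 30120 s = 8.366 h.
3.5%/h lost → k = −ln(1 − 0.035) = 0.03563 h⁻¹.
Decay over the reach: 6.421·exp(−kt) = 6.421·0.7423 = 4.766 mg/L.
At the second outfall, C = (39400·4.766 + 4400·140.0) / (39400 + 4400) = 18.35 mg/L.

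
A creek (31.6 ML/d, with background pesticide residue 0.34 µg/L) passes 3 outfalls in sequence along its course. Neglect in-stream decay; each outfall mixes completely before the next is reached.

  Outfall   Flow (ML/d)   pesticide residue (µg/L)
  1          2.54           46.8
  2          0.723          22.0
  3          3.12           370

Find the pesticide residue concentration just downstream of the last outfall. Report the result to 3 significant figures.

Outfall 1: combined Q = 34.14 ML/d; C = (31.60·0.3400 + 2.540·46.80)/34.14 = 3.797 µg/L.
Outfall 2: combined Q = 34.86 ML/d; C = (34.14·3.797 + 0.7230·22.00)/34.86 = 4.174 µg/L.
Outfall 3: combined Q = 37.98 ML/d; C = (34.86·4.174 + 3.120·370.0)/37.98 = 34.22 µg/L.

34.2 µg/L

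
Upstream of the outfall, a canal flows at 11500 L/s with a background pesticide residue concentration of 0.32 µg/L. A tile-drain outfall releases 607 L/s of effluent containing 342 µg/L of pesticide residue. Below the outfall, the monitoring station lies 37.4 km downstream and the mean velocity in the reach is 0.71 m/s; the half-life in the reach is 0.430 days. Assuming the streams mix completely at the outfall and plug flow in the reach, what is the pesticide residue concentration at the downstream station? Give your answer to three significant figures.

Mixed concentration C = ΣQC/ΣQ = (11500·0.3200 + 607.0·342.0) / 12110 = 211300/12110 = 17.45 µg/L.
Travel time t = 37.4·1000 / 0.71 = 52680 s = 14.63 h.
Half-life 0.430 d → k = ln 2 / 0.430 = 1.612 d⁻¹.
Applying C = C₀e^(−kt): 17.45 × 0.3743 = 6.531 µg/L.

6.53 µg/L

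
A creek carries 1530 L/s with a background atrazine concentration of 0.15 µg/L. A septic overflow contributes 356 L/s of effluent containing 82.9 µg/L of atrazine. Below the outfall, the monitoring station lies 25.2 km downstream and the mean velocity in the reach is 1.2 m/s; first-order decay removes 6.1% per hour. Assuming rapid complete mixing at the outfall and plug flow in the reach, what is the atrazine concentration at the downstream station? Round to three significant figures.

After mixing, C = (1530·0.1500 + 356.0·82.90) / 1886 = 29740/1886 = 15.77 µg/L.
Travel time t = 25.2·1000 / 1.2 = 21000 s = 5.833 h.
6.1%/h lost → k = −ln(1 − 0.061) = 0.06294 h⁻¹.
Decay over the reach: 15.77·exp(−kt) = 15.77·0.6927 = 10.92 µg/L.

10.9 µg/L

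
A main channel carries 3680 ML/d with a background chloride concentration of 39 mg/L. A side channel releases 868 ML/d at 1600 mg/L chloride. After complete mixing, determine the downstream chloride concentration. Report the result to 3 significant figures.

337 mg/L

Mass balance: C = (3680·39.00 + 868.0·1600) / 4548 = 1532000/4548 = 336.9 mg/L.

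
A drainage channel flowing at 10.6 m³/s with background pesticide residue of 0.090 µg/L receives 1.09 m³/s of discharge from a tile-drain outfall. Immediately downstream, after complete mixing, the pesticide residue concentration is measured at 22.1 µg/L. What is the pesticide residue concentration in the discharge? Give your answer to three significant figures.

236 µg/L

Mass balance: 10.60·0.09000 + 1.090·Cₑ = 11.69·22.10
→ Cₑ = (11.69·22.10 − 10.60·0.09000) / 1.090 = 236.1 µg/L.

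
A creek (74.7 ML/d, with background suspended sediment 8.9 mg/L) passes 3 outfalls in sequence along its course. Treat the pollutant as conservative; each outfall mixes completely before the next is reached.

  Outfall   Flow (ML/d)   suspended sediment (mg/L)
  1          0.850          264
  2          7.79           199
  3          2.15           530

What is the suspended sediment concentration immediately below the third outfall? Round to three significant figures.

41.9 mg/L

Outfall 1: combined Q = 75.55 ML/d; C = (74.70·8.900 + 0.8500·264.0)/75.55 = 11.77 mg/L.
Outfall 2: combined Q = 83.34 ML/d; C = (75.55·11.77 + 7.790·199.0)/83.34 = 29.27 mg/L.
Outfall 3: combined Q = 85.49 ML/d; C = (83.34·29.27 + 2.150·530.0)/85.49 = 41.86 mg/L.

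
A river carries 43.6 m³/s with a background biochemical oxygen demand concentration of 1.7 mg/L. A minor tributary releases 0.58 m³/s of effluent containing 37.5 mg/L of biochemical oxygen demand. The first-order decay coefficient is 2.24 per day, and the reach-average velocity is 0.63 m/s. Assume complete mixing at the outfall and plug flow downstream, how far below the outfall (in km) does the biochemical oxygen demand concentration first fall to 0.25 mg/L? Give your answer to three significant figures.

Mass balance: C = (43.60·1.700 + 0.5800·37.50) / 44.18 = 95.87/44.18 = 2.170 mg/L.
Set 2.170·exp(−k·t) = 0.25 → t = ln(2.170/0.25)/k = 83350 s = 23.15 h.
Distance = v·t = 0.63·83350 = 52510 m = 52.51 km.

52.5 km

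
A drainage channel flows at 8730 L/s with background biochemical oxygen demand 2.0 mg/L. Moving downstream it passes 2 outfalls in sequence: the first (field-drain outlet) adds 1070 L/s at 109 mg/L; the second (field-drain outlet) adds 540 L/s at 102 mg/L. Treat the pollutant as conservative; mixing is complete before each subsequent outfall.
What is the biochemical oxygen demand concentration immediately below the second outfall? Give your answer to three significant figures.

After outfall 1: Q = 8730 + 1070 = 9800 L/s; C = (8730·2.000 + 1070·109.0)/9800 = 13.68 mg/L.
After outfall 2: Q = 9800 + 540.0 = 10340 L/s; C = (9800·13.68 + 540.0·102.0)/10340 = 18.29 mg/L.

18.3 mg/L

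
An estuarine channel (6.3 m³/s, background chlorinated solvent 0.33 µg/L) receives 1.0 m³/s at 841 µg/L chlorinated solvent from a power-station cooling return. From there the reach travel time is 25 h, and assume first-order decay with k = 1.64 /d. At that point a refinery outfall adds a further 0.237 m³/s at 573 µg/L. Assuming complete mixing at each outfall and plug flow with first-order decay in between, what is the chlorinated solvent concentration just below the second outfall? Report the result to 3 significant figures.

Mass balance: C = (6.300·0.3300 + 1.000·841.0) / 7.300 = 843.1/7.300 = 115.5 µg/L; combined flow 7.300 m³/s.
First-order decay: C = 115.5·exp(−k·t) = 115.5·0.1812 = 20.92 µg/L.
Second outfall: C = (7.300·20.92 + 0.2370·573.0)/7.537 = 38.28 µg/L.

38.3 µg/L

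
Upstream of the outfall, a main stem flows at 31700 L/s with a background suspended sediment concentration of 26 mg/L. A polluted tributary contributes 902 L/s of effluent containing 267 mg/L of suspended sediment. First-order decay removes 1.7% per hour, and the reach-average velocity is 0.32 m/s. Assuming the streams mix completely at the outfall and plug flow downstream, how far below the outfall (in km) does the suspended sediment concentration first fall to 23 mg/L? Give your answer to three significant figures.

Flow-weighted average: C = (31700·26.00 + 902.0·267.0) / 32600 = 1065000/32600 = 32.67 mg/L.
1.7%/h lost → k = −ln(1 − 0.017) = 0.01715 h⁻¹.
Set 32.67·exp(−k·t) = 23 → t = ln(32.67/23)/k = 73670 s = 20.46 h.
Distance = v·t = 0.32·73670 = 23580 m = 23.58 km.

23.6 km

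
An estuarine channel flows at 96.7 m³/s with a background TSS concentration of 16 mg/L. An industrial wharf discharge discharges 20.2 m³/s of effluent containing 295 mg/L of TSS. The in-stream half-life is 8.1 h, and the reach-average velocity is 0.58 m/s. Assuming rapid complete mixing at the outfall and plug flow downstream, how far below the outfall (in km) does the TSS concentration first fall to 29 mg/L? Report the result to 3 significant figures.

Mixed concentration C = ΣQC/ΣQ = (96.70·16.00 + 20.20·295.0) / 116.9 = 7506/116.9 = 64.21 mg/L.
Half-life 8.1 h → k = ln 2 / 8.1 = 0.08557 h⁻¹ = 2.054 d⁻¹.
Set 64.21·exp(−k·t) = 29 → t = ln(64.21/29)/k = 33440 s = 9.289 h.
Distance = v·t = 0.58·33440 = 19390 m = 19.39 km.

19.4 km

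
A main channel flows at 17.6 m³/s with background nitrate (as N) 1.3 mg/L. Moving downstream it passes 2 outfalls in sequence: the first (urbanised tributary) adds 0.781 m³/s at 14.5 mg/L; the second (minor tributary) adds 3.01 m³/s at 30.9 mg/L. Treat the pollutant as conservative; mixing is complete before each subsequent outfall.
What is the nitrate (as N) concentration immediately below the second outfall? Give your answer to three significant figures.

Below outfall 1: Q → 18.38 m³/s, C = (17.60·1.300 + 0.7810·14.50)/18.38 = 1.861 mg/L.
Below outfall 2: Q → 21.39 m³/s, C = (18.38·1.861 + 3.010·30.90)/21.39 = 5.947 mg/L.

5.95 mg/L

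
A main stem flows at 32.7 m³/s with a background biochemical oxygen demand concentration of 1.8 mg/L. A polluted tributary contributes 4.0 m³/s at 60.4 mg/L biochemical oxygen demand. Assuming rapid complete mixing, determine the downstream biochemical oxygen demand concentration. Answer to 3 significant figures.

8.19 mg/L

Conservation of mass: C = (32.70·1.800 + 4.000·60.40) / 36.70 = 300.5/36.70 = 8.187 mg/L.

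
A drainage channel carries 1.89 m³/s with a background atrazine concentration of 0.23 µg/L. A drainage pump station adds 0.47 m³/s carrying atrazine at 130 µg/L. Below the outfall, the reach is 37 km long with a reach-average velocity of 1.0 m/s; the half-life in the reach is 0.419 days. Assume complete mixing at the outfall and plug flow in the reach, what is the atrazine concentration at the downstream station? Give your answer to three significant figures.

Flow-weighted average: C = (1.890·0.2300 + 0.4700·130.0) / 2.360 = 61.53/2.360 = 26.07 µg/L.
Travel time t = 37·1000 / 1.0 = 37000 s = 10.28 h.
Half-life 0.419 d → k = ln 2 / 0.419 = 1.654 d⁻¹.
After decay, C = 26.07 × e^(−kt) = 26.07 × 0.4924 = 12.84 µg/L.

12.8 µg/L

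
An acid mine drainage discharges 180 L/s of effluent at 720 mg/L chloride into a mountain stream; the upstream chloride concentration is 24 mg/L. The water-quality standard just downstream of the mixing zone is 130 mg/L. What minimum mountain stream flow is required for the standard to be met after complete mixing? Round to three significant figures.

Set C_mix = 130: (Q·24.00 + 180.0·720.0) / (Q + 180.0) = 130
→ Q = 180.0·(720.0 − 130)/(130 − 24.00) = 1002 L/s.

1000 L/s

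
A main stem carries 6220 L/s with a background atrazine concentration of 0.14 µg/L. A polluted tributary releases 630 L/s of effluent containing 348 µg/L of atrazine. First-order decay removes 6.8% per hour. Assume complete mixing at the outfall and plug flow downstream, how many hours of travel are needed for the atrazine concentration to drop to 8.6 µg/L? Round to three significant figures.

18.7 h

Conservation of mass: C = (6220·0.1400 + 630.0·348.0) / 6850 = 220100/6850 = 32.13 µg/L.
6.8%/h lost → k = −ln(1 − 0.068) = 0.07042 h⁻¹.
32.13·exp(−k·t) = 8.6 → t = ln(32.13/8.6)/k = 67380 s = 18.72 h.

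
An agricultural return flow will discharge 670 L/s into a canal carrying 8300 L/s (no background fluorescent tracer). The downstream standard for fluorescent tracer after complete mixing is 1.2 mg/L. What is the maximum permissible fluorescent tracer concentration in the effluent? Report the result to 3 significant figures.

16.1 mg/L

At the limit, (Qr·Cr + Qe·Cₑ)/(Qr + Qe) = 1.2:
Cₑ = (8970·1.2 − 8300·0) / 670.0 = 16.07 mg/L.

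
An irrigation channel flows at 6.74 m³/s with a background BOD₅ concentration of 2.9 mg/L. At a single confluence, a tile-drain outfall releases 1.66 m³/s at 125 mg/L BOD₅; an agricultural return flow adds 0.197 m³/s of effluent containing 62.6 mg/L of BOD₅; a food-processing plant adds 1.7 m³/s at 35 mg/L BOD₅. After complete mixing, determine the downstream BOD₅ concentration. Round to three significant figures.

Flow-weighted average: C = (6.740·2.900 + 1.660·125.0 + 0.1970·62.60 + 1.700·35.00) / 10.30 = 298.9/10.30 = 29.03 mg/L.

29.0 mg/L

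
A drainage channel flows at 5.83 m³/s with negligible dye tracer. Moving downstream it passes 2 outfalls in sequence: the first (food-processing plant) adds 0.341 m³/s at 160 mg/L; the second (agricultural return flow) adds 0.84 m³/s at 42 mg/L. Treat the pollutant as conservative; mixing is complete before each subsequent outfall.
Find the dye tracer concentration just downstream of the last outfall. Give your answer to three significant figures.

After outfall 1: Q = 5.830 + 0.3410 = 6.171 m³/s; C = (5.830·0 + 0.3410·160.0)/6.171 = 8.841 mg/L.
After outfall 2: Q = 6.171 + 0.8400 = 7.011 m³/s; C = (6.171·8.841 + 0.8400·42.00)/7.011 = 12.81 mg/L.

12.8 mg/L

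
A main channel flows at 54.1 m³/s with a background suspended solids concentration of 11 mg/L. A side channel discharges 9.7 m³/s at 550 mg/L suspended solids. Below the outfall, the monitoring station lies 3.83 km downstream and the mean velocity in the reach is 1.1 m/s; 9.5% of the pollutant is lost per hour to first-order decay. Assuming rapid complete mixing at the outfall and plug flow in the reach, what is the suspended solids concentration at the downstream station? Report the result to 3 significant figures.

Mixed concentration C = ΣQC/ΣQ = (54.10·11.00 + 9.700·550.0) / 63.80 = 5930/63.80 = 92.95 mg/L.
Travel time t = 3.83·1000 / 1.1 = 3482 s = 0.9672 h.
9.5%/h lost → k = −ln(1 − 0.095) = 0.09982 h⁻¹.
First-order decay: C = 92.95·exp(−k·t) = 92.95·0.9080 = 84.39 mg/L.

84.4 mg/L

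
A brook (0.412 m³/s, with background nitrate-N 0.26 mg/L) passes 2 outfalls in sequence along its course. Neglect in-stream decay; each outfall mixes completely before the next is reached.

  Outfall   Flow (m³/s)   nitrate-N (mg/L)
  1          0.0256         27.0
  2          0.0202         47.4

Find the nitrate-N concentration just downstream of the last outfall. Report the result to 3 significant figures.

3.84 mg/L

Below outfall 1: Q → 0.4376 m³/s, C = (0.4120·0.2600 + 0.02560·27.00)/0.4376 = 1.824 mg/L.
Below outfall 2: Q → 0.4578 m³/s, C = (0.4376·1.824 + 0.02020·47.40)/0.4578 = 3.835 mg/L.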